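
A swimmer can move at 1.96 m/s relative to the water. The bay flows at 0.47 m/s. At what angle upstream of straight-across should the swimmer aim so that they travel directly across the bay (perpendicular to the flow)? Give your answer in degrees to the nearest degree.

14°

To cancel the current, the upstream component of the swimmer's velocity must equal the flow: 1.96 sin θ = 0.47.
sin θ = 0.47 / 1.96 = 0.2398.
θ = arcsin(0.2398) = 13.874°.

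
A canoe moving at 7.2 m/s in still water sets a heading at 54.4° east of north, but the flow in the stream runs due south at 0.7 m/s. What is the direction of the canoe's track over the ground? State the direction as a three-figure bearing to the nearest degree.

Taking east as x and north as y: velocity relative to the water = (5.854, 4.191) m/s; the water relative to ground = (0.000, -0.700) m/s.
Velocity relative to ground = (5.854, 4.191) + (0.000, -0.700) = (5.854, 3.491) m/s.
Bearing = atan2(5.85, 3.49) = 59.19° clockwise from north.

059°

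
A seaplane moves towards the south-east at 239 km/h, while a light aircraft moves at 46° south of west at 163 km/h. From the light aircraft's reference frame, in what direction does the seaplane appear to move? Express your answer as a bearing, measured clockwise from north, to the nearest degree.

Taking east as x and north as y: seaplane velocity = (168.999, -168.999) km/h; light aircraft velocity = (-113.229, -117.252) km/h.
Velocity of seaplane relative to light aircraft = (168.999, -168.999) − (-113.229, -117.252) = (282.228, -51.746) km/h.
Bearing = atan2(282.23, -51.75) = 100.39° clockwise from north.

100°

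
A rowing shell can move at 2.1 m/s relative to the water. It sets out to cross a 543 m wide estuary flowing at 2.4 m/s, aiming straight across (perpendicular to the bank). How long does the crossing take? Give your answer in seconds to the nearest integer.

The component of the rowing shell's velocity perpendicular to the bank is 2.1 m/s.
Only the cross-stream component determines the crossing time; the current contributes nothing perpendicular to the bank.
Time = 543 / 2.100 = 258.571 s.

259 s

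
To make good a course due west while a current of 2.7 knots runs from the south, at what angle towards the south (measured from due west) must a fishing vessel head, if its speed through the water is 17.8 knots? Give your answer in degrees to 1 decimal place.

The current pushes perpendicular to the desired track; the heading must have a component into the current equal to 2.7 knots: 17.8 sin θ = 2.7.
sin θ = 0.1517, so θ = 8.725°.

8.7°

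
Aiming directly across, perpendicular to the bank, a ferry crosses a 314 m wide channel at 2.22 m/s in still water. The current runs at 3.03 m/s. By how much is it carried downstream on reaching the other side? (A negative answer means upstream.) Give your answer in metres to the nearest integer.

Perpendicular speed = 2.220 m/s; crossing time = 314 / 2.220 = 141.441 s.
Net downstream speed = 3.030 m/s.
Drift = 3.030 × 141.441 = 428.568 m (downstream).

429 m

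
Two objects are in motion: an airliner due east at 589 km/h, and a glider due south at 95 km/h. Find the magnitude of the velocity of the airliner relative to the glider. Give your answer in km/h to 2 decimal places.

596.61 km/h

Taking east as x and north as y: airliner velocity = (589.000, 0.000) km/h; glider velocity = (0.000, -95.000) km/h.
Velocity of airliner relative to glider = (589.000, 0.000) − (0.000, -95.000) = (589.000, 95.000) km/h.
Magnitude = |(589.000, 95.000)| = 596.612 km/h.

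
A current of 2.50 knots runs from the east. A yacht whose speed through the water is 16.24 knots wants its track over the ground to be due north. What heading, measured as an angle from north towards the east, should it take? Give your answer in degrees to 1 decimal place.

8.9°

The current pushes perpendicular to the desired track; the heading must have a component into the current equal to 2.50 knots: 16.24 sin θ = 2.50.
sin θ = 0.1539, so θ = 8.855°.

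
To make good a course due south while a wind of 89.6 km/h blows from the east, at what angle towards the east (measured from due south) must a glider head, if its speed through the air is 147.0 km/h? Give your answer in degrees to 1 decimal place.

The wind pushes perpendicular to the desired track; the heading must have a component into the wind equal to 89.6 km/h: 147.0 sin θ = 89.6.
sin θ = 0.6095, so θ = 37.555°.

37.6°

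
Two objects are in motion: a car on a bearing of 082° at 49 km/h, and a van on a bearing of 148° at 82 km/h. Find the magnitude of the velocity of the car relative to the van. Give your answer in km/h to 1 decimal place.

76.5 km/h

Taking east as x and north as y: car velocity = (48.523, 6.819) km/h; van velocity = (43.453, -69.540) km/h.
Velocity of car relative to van = (48.523, 6.819) − (43.453, -69.540) = (5.070, 76.359) km/h.
Magnitude = |(5.070, 76.359)| = 76.528 km/h.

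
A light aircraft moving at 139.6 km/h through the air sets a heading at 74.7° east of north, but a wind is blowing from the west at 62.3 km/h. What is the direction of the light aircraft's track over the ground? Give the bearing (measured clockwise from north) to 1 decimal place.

079.4°

Taking east as x and north as y: velocity relative to the air = (134.652, 36.837) km/h; the air relative to ground = (62.300, 0.000) km/h.
Velocity relative to ground = (134.652, 36.837) + (62.300, 0.000) = (196.952, 36.837) km/h.
Bearing = atan2(196.95, 36.84) = 79.41° clockwise from north.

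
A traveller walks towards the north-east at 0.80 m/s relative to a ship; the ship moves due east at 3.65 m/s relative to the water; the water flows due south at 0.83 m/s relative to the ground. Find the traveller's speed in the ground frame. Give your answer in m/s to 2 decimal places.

4.22 m/s

In east/north components (m/s): traveller relative to ship = (0.566, 0.566); ship relative to water = (3.650, 0.000); water relative to ground = (0.000, -0.830).
Sum = (4.216, -0.264) m/s.
Speed = |(4.216, -0.264)| = 4.224 m/s.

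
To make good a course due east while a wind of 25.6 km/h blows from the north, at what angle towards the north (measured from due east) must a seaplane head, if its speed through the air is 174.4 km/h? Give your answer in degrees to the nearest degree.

8°

The wind pushes perpendicular to the desired track; the heading must have a component into the wind equal to 25.6 km/h: 174.4 sin θ = 25.6.
sin θ = 0.1468, so θ = 8.441°.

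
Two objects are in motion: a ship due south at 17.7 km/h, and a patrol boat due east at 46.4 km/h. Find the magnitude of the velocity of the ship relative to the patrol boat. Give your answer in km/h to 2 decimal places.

Taking east as x and north as y: ship velocity = (0.000, -17.700) km/h; patrol boat velocity = (46.400, 0.000) km/h.
Velocity of ship relative to patrol boat = (0.000, -17.700) − (46.400, 0.000) = (-46.400, -17.700) km/h.
Magnitude = |(-46.400, -17.700)| = 49.661 km/h.

49.66 km/h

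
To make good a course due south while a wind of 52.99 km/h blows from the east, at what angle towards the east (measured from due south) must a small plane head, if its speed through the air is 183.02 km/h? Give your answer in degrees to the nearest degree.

The wind pushes perpendicular to the desired track; the heading must have a component into the wind equal to 52.99 km/h: 183.02 sin θ = 52.99.
sin θ = 0.2895, so θ = 16.830°.

17°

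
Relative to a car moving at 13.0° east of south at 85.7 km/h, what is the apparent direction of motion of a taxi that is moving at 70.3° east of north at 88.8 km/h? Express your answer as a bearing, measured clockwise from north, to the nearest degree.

030°

Taking east as x and north as y: taxi velocity = (83.603, 29.934) km/h; car velocity = (19.278, -83.504) km/h.
Velocity of taxi relative to car = (83.603, 29.934) − (19.278, -83.504) = (64.324, 113.438) km/h.
Bearing = atan2(64.32, 113.44) = 29.56° clockwise from north.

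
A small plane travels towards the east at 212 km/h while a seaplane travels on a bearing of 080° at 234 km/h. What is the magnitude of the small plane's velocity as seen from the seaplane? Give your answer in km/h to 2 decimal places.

Taking east as x and north as y: small plane velocity = (212.000, 0.000) km/h; seaplane velocity = (230.445, 40.634) km/h.
Velocity of small plane relative to seaplane = (212.000, 0.000) − (230.445, 40.634) = (-18.445, -40.634) km/h.
Magnitude = |(-18.445, -40.634)| = 44.624 km/h.

44.62 km/h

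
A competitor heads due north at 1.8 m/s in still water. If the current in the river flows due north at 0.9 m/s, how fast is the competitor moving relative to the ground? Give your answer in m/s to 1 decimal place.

Taking east as x and north as y: velocity relative to the water = (0.000, 1.800) m/s; the water relative to ground = (0.000, 0.900) m/s.
Velocity relative to ground = (0.000, 1.800) + (0.000, 0.900) = (0.000, 2.700) m/s.
Speed = |(0.000, 2.700)| = 2.700 m/s.

2.7 m/s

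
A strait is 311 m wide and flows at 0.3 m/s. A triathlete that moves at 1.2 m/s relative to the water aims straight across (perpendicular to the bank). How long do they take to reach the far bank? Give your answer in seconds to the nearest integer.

The component of the triathlete's velocity perpendicular to the bank is 1.2 m/s.
The flow acts along the bank and has no component across it.
Time = 311 / 1.200 = 259.167 s.

259 s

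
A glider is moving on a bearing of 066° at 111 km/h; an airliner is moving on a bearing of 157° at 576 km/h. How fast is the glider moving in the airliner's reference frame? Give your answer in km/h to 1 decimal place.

Taking east as x and north as y: glider velocity = (101.404, 45.148) km/h; airliner velocity = (225.061, -530.211) km/h.
Velocity of glider relative to airliner = (101.404, 45.148) − (225.061, -530.211) = (-123.658, 575.359) km/h.
Magnitude = |(-123.658, 575.359)| = 588.497 km/h.

588.5 km/h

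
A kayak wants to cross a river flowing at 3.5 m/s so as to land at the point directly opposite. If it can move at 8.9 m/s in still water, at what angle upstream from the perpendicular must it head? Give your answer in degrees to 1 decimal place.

To cancel the current, the upstream component of the kayak's velocity must equal the flow: 8.9 sin θ = 3.5.
sin θ = 3.5 / 8.9 = 0.3933.
θ = arcsin(0.3933) = 23.157°.

23.2°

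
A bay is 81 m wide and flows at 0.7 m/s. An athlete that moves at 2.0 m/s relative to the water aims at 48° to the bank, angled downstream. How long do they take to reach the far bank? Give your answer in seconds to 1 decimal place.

54.5 s

The component of the athlete's velocity perpendicular to the bank is 2.0 × sin 48° = 1.486 m/s.
The current is parallel to the bank, so it does not affect the crossing time.
Time = 81 / 1.486 = 54.498 s.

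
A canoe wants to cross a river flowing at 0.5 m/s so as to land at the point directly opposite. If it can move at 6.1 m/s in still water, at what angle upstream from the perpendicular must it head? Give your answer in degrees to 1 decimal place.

To cancel the current, the upstream component of the canoe's velocity must equal the flow: 6.1 sin θ = 0.5.
sin θ = 0.5 / 6.1 = 0.0820.
θ = arcsin(0.0820) = 4.702°.

4.7°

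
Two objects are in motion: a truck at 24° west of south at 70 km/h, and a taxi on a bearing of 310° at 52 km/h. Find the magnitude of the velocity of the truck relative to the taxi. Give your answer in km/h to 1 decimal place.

98.0 km/h

Taking east as x and north as y: truck velocity = (-28.472, -63.948) km/h; taxi velocity = (-39.834, 33.425) km/h.
Velocity of truck relative to taxi = (-28.472, -63.948) − (-39.834, 33.425) = (11.363, -97.373) km/h.
Magnitude = |(11.363, -97.373)| = 98.034 km/h.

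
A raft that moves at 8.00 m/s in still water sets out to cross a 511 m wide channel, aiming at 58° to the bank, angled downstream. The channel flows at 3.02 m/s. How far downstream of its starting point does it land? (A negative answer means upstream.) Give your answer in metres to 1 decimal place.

546.8 m

Perpendicular speed = 6.784 m/s; crossing time = 511 / 6.784 = 75.320 s.
Net downstream speed = 7.259 m/s.
Drift = 7.259 × 75.320 = 546.775 m (downstream).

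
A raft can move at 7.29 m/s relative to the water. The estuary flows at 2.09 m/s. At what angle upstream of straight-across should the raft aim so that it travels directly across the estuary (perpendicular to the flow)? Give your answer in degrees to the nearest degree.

17°

To cancel the current, the upstream component of the raft's velocity must equal the flow: 7.29 sin θ = 2.09.
sin θ = 2.09 / 7.29 = 0.2867.
θ = arcsin(0.2867) = 16.660°.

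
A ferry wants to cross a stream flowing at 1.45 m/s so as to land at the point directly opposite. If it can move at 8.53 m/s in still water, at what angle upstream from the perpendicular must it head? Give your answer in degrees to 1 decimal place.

To cancel the current, the upstream component of the ferry's velocity must equal the flow: 8.53 sin θ = 1.45.
sin θ = 1.45 / 8.53 = 0.1700.
θ = arcsin(0.1700) = 9.787°.

9.8°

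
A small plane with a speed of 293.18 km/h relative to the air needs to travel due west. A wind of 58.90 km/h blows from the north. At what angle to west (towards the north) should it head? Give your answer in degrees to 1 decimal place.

The wind pushes perpendicular to the desired track; the heading must have a component into the wind equal to 58.90 km/h: 293.18 sin θ = 58.90.
sin θ = 0.2009, so θ = 11.590°.

11.6°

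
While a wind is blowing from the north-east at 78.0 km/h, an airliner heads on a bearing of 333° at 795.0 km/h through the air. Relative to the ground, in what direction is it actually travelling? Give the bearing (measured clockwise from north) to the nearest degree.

Taking east as x and north as y: velocity relative to the air = (-360.922, 708.350) km/h; the air relative to ground = (-55.154, -55.154) km/h.
Velocity relative to ground = (-360.922, 708.350) + (-55.154, -55.154) = (-416.077, 653.196) km/h.
Bearing = atan2(-416.08, 653.20) = 327.50° clockwise from north.

328°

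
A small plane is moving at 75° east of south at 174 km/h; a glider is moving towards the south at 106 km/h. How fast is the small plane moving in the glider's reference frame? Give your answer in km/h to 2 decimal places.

Taking east as x and north as y: small plane velocity = (168.071, -45.035) km/h; glider velocity = (0.000, -106.000) km/h.
Velocity of small plane relative to glider = (168.071, -45.035) − (0.000, -106.000) = (168.071, 60.965) km/h.
Magnitude = |(168.071, 60.965)| = 178.787 km/h.

178.79 km/h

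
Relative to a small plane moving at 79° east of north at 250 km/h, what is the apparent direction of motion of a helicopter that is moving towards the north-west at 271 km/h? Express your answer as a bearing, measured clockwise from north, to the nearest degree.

Taking east as x and north as y: helicopter velocity = (-191.626, 191.626) km/h; small plane velocity = (245.407, 47.702) km/h.
Velocity of helicopter relative to small plane = (-191.626, 191.626) − (245.407, 47.702) = (-437.033, 143.924) km/h.
Bearing = atan2(-437.03, 143.92) = 288.23° clockwise from north.

288°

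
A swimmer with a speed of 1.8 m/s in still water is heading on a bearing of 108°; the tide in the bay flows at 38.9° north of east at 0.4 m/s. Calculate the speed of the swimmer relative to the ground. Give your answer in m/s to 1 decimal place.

Taking east as x and north as y: velocity relative to the water = (1.712, -0.556) m/s; the water relative to ground = (0.311, 0.251) m/s.
Velocity relative to ground = (1.712, -0.556) + (0.311, 0.251) = (2.023, -0.305) m/s.
Speed = |(2.023, -0.305)| = 2.046 m/s.

2.0 m/s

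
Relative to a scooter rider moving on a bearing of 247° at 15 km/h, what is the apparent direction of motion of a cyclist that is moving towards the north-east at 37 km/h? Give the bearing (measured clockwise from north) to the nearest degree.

051°

Taking east as x and north as y: cyclist velocity = (26.163, 26.163) km/h; scooter rider velocity = (-13.808, -5.861) km/h.
Velocity of cyclist relative to scooter rider = (26.163, 26.163) − (-13.808, -5.861) = (39.971, 32.024) km/h.
Bearing = atan2(39.97, 32.02) = 51.30° clockwise from north.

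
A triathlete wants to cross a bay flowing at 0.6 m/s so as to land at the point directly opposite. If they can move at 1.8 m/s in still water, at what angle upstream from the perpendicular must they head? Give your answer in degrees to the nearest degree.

To cancel the current, the upstream component of the triathlete's velocity must equal the flow: 1.8 sin θ = 0.6.
sin θ = 0.6 / 1.8 = 0.3333.
θ = arcsin(0.3333) = 19.471°.

19°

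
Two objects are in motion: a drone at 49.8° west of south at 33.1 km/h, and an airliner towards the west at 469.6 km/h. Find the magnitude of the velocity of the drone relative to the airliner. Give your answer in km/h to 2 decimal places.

Taking east as x and north as y: drone velocity = (-25.282, -21.365) km/h; airliner velocity = (-469.600, 0.000) km/h.
Velocity of drone relative to airliner = (-25.282, -21.365) − (-469.600, 0.000) = (444.318, -21.365) km/h.
Magnitude = |(444.318, -21.365)| = 444.832 km/h.

444.83 km/h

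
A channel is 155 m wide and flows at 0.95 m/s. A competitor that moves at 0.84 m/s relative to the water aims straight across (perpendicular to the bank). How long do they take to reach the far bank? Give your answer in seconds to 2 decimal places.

The component of the competitor's velocity perpendicular to the bank is 0.84 m/s.
The current is parallel to the bank, so it does not affect the crossing time.
Time = 155 / 0.840 = 184.524 s.

184.52 s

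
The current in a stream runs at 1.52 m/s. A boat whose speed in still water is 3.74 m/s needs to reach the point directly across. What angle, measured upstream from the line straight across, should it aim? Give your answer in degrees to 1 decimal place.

To cancel the current, the upstream component of the boat's velocity must equal the flow: 3.74 sin θ = 1.52.
sin θ = 1.52 / 3.74 = 0.4064.
θ = arcsin(0.4064) = 23.980°.

24.0°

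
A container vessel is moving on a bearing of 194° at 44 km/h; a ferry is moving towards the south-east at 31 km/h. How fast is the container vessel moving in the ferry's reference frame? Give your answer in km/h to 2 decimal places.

Taking east as x and north as y: container vessel velocity = (-10.645, -42.693) km/h; ferry velocity = (21.920, -21.920) km/h.
Velocity of container vessel relative to ferry = (-10.645, -42.693) − (21.920, -21.920) = (-32.565, -20.773) km/h.
Magnitude = |(-32.565, -20.773)| = 38.626 km/h.

38.63 km/h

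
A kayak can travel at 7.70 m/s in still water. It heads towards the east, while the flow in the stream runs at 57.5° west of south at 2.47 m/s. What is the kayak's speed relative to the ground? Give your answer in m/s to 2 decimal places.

Taking east as x and north as y: velocity relative to the water = (7.700, 0.000) m/s; the water relative to ground = (-2.083, -1.327) m/s.
Velocity relative to ground = (7.700, 0.000) + (-2.083, -1.327) = (5.617, -1.327) m/s.
Speed = |(5.617, -1.327)| = 5.771 m/s.

5.77 m/s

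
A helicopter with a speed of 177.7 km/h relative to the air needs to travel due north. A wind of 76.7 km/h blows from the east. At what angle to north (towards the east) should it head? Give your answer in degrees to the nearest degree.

The wind pushes perpendicular to the desired track; the heading must have a component into the wind equal to 76.7 km/h: 177.7 sin θ = 76.7.
sin θ = 0.4316, so θ = 25.571°.

26°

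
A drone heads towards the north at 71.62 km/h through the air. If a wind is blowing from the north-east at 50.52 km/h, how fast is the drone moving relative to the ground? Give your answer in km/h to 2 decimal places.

50.64 km/h

Taking east as x and north as y: velocity relative to the air = (0.000, 71.620) km/h; the air relative to ground = (-35.723, -35.723) km/h.
Velocity relative to ground = (0.000, 71.620) + (-35.723, -35.723) = (-35.723, 35.897) km/h.
Speed = |(-35.723, 35.897)| = 50.643 km/h.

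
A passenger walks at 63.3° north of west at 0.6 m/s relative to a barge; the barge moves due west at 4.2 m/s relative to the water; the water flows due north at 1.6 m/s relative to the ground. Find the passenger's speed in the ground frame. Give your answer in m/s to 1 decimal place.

In east/north components (m/s): passenger relative to barge = (-0.270, 0.536); barge relative to water = (-4.200, 0.000); water relative to ground = (0.000, 1.600).
Sum = (-4.470, 2.136) m/s.
Speed = |(-4.470, 2.136)| = 4.954 m/s.

5.0 m/s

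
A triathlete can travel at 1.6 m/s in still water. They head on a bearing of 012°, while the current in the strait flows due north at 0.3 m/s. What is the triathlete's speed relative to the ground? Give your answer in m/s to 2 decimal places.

Taking east as x and north as y: velocity relative to the water = (0.333, 1.565) m/s; the water relative to ground = (0.000, 0.300) m/s.
Velocity relative to ground = (0.333, 1.565) + (0.000, 0.300) = (0.333, 1.865) m/s.
Speed = |(0.333, 1.865)| = 1.894 m/s.

1.89 m/s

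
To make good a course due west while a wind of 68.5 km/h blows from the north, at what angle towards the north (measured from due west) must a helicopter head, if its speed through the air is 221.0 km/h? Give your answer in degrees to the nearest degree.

18°

The wind pushes perpendicular to the desired track; the heading must have a component into the wind equal to 68.5 km/h: 221.0 sin θ = 68.5.
sin θ = 0.3100, so θ = 18.057°.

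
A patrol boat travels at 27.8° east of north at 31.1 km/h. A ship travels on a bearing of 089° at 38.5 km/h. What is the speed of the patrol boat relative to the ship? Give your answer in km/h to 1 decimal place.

36.0 km/h

Taking east as x and north as y: patrol boat velocity = (14.505, 27.510) km/h; ship velocity = (38.494, 0.672) km/h.
Velocity of patrol boat relative to ship = (14.505, 27.510) − (38.494, 0.672) = (-23.990, 26.839) km/h.
Magnitude = |(-23.990, 26.839)| = 35.997 km/h.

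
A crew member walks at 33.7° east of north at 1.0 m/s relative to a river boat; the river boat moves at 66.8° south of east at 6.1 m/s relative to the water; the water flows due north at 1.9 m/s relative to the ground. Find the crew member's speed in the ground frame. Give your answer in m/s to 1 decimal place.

In east/north components (m/s): crew member relative to river boat = (0.555, 0.832); river boat relative to water = (2.403, -5.607); water relative to ground = (0.000, 1.900).
Sum = (2.958, -2.875) m/s.
Speed = |(2.958, -2.875)| = 4.125 m/s.

4.1 m/s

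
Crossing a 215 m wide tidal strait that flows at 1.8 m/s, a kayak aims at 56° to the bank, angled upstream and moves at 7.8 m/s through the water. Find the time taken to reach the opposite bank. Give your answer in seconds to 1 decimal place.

33.2 s

The component of the kayak's velocity perpendicular to the bank is 7.8 × sin 56° = 6.466 m/s.
The current is parallel to the bank, so it does not affect the crossing time.
Time = 215 / 6.466 = 33.248 s.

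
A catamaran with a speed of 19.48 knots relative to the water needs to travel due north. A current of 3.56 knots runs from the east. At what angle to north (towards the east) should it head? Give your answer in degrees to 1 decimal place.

The current pushes perpendicular to the desired track; the heading must have a component into the current equal to 3.56 knots: 19.48 sin θ = 3.56.
sin θ = 0.1828, so θ = 10.530°.

10.5°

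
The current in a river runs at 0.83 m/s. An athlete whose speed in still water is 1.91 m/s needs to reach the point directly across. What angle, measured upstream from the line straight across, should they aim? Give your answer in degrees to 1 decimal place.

25.8°

To cancel the current, the upstream component of the athlete's velocity must equal the flow: 1.91 sin θ = 0.83.
sin θ = 0.83 / 1.91 = 0.4346.
θ = arcsin(0.4346) = 25.757°.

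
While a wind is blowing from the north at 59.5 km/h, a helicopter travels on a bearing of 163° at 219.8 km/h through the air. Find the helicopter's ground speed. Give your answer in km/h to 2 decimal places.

277.25 km/h

Taking east as x and north as y: velocity relative to the air = (64.263, -210.196) km/h; the air relative to ground = (0.000, -59.500) km/h.
Velocity relative to ground = (64.263, -210.196) + (0.000, -59.500) = (64.263, -269.696) km/h.
Speed = |(64.263, -269.696)| = 277.246 km/h.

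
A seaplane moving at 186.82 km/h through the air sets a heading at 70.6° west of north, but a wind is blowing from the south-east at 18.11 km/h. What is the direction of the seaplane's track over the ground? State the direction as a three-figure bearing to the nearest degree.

Taking east as x and north as y: velocity relative to the air = (-176.213, 62.054) km/h; the air relative to ground = (-12.806, 12.806) km/h.
Velocity relative to ground = (-176.213, 62.054) + (-12.806, 12.806) = (-189.019, 74.860) km/h.
Bearing = atan2(-189.02, 74.86) = 291.61° clockwise from north.

292°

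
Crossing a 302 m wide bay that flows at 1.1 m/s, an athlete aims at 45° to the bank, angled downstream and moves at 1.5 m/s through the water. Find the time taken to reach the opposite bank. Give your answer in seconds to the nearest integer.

285 s

The component of the athlete's velocity perpendicular to the bank is 1.5 × sin 45° = 1.061 m/s.
The flow acts along the bank and has no component across it.
Time = 302 / 1.061 = 284.728 s.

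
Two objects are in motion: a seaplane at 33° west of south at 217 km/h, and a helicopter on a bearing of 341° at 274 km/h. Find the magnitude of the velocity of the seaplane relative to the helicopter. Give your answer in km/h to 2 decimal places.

442.01 km/h

Taking east as x and north as y: seaplane velocity = (-118.187, -181.992) km/h; helicopter velocity = (-89.206, 259.072) km/h.
Velocity of seaplane relative to helicopter = (-118.187, -181.992) − (-89.206, 259.072) = (-28.981, -441.064) km/h.
Magnitude = |(-28.981, -441.064)| = 442.015 km/h.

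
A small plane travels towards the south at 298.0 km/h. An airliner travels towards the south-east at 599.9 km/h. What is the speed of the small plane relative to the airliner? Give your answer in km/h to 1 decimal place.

442.6 km/h

Taking east as x and north as y: small plane velocity = (0.000, -298.000) km/h; airliner velocity = (424.193, -424.193) km/h.
Velocity of small plane relative to airliner = (0.000, -298.000) − (424.193, -424.193) = (-424.193, 126.193) km/h.
Magnitude = |(-424.193, 126.193)| = 442.566 km/h.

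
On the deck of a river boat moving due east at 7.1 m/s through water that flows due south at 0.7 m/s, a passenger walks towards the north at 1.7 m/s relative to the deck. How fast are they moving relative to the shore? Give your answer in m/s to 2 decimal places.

7.17 m/s

In east/north components (m/s): passenger relative to river boat = (0.000, 1.700); river boat relative to water = (7.100, 0.000); water relative to ground = (0.000, -0.700).
Sum = (7.100, 1.000) m/s.
Speed = |(7.100, 1.000)| = 7.170 m/s.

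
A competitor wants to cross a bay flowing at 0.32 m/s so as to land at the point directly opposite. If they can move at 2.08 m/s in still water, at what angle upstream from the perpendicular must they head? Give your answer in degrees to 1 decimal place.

8.8°

To cancel the current, the upstream component of the competitor's velocity must equal the flow: 2.08 sin θ = 0.32.
sin θ = 0.32 / 2.08 = 0.1538.
θ = arcsin(0.1538) = 8.850°.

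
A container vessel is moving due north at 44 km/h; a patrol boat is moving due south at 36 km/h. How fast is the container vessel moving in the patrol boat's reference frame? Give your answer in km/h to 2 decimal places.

Taking east as x and north as y: container vessel velocity = (0.000, 44.000) km/h; patrol boat velocity = (0.000, -36.000) km/h.
Velocity of container vessel relative to patrol boat = (0.000, 44.000) − (0.000, -36.000) = (0.000, 80.000) km/h.
Magnitude = |(0.000, 80.000)| = 80.000 km/h.

80.00 km/h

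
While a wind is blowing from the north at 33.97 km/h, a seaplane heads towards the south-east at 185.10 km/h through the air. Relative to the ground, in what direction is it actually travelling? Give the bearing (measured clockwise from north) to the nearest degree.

142°

Taking east as x and north as y: velocity relative to the air = (130.885, -130.885) km/h; the air relative to ground = (0.000, -33.970) km/h.
Velocity relative to ground = (130.885, -130.885) + (0.000, -33.970) = (130.885, -164.855) km/h.
Bearing = atan2(130.89, -164.86) = 141.55° clockwise from north.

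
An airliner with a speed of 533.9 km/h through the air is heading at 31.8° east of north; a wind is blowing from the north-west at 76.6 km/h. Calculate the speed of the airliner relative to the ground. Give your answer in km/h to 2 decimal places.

521.77 km/h

Taking east as x and north as y: velocity relative to the air = (281.342, 453.758) km/h; the air relative to ground = (54.164, -54.164) km/h.
Velocity relative to ground = (281.342, 453.758) + (54.164, -54.164) = (335.506, 399.593) km/h.
Speed = |(335.506, 399.593)| = 521.765 km/h.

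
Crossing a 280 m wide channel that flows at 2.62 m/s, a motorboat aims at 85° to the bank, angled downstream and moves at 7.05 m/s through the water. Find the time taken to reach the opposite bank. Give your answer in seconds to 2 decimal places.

The component of the motorboat's velocity perpendicular to the bank is 7.05 × sin 85° = 7.023 m/s.
The flow acts along the bank and has no component across it.
Time = 280 / 7.023 = 39.868 s.

39.87 s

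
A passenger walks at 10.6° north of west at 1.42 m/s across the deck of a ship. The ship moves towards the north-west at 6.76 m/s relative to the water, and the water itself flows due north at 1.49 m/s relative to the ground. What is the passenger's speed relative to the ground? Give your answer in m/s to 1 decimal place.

In east/north components (m/s): passenger relative to ship = (-1.396, 0.261); ship relative to water = (-4.780, 4.780); water relative to ground = (0.000, 1.490).
Sum = (-6.176, 6.531) m/s.
Speed = |(-6.176, 6.531)| = 8.989 m/s.

9.0 m/s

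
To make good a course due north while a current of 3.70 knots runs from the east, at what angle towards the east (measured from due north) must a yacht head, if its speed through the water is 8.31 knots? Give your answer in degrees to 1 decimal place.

The current pushes perpendicular to the desired track; the heading must have a component into the current equal to 3.70 knots: 8.31 sin θ = 3.70.
sin θ = 0.4452, so θ = 26.439°.

26.4°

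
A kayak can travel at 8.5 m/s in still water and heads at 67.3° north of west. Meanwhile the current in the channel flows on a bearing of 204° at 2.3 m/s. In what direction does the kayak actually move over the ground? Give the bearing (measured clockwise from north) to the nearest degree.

324°

Taking east as x and north as y: velocity relative to the water = (-3.280, 7.842) m/s; the water relative to ground = (-0.935, -2.101) m/s.
Velocity relative to ground = (-3.280, 7.842) + (-0.935, -2.101) = (-4.216, 5.740) m/s.
Bearing = atan2(-4.22, 5.74) = 323.71° clockwise from north.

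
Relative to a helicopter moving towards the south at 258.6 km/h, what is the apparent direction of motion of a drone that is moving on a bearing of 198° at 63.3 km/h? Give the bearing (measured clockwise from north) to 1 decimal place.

354.4°

Taking east as x and north as y: drone velocity = (-19.561, -60.202) km/h; helicopter velocity = (0.000, -258.600) km/h.
Velocity of drone relative to helicopter = (-19.561, -60.202) − (0.000, -258.600) = (-19.561, 198.398) km/h.
Bearing = atan2(-19.56, 198.40) = 354.37° clockwise from north.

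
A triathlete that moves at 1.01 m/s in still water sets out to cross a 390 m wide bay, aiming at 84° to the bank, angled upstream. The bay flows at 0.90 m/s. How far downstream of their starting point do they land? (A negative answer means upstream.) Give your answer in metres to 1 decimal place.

Perpendicular speed = 1.004 m/s; crossing time = 390 / 1.004 = 388.266 s.
Net downstream speed = 0.794 m/s.
Drift = 0.794 × 388.266 = 308.448 m (downstream).

308.4 m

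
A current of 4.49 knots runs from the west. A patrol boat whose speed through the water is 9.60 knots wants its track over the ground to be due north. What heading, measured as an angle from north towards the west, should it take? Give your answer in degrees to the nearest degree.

The current pushes perpendicular to the desired track; the heading must have a component into the current equal to 4.49 knots: 9.60 sin θ = 4.49.
sin θ = 0.4677, so θ = 27.886°.

28°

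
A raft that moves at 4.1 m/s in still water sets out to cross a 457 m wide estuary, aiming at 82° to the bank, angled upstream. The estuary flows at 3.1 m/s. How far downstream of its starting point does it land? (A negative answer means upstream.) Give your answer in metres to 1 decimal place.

Perpendicular speed = 4.060 m/s; crossing time = 457 / 4.060 = 112.559 s.
Net downstream speed = 2.529 m/s.
Drift = 2.529 × 112.559 = 284.705 m (downstream).

284.7 m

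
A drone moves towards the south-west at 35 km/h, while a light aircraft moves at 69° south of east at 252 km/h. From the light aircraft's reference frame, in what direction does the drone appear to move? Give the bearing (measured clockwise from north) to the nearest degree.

Taking east as x and north as y: drone velocity = (-24.749, -24.749) km/h; light aircraft velocity = (90.309, -235.262) km/h.
Velocity of drone relative to light aircraft = (-24.749, -24.749) − (90.309, -235.262) = (-115.057, 210.514) km/h.
Bearing = atan2(-115.06, 210.51) = 331.34° clockwise from north.

331°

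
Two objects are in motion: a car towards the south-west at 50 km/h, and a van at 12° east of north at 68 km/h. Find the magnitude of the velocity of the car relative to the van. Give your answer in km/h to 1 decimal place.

113.3 km/h

Taking east as x and north as y: car velocity = (-35.355, -35.355) km/h; van velocity = (14.138, 66.514) km/h.
Velocity of car relative to van = (-35.355, -35.355) − (14.138, 66.514) = (-49.493, -101.869) km/h.
Magnitude = |(-49.493, -101.869)| = 113.256 km/h.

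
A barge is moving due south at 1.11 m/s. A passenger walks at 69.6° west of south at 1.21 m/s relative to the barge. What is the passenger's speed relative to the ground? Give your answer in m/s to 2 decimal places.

1.91 m/s

Taking east as x and north as y: barge velocity = (0.000, -1.110) m/s; passenger velocity relative to barge = (-1.134, -0.422) m/s.
Velocity relative to ground = (0.000, -1.110) + (-1.134, -0.422) = (-1.134, -1.532) m/s.
Speed = |(-1.134, -1.532)| = 1.906 m/s.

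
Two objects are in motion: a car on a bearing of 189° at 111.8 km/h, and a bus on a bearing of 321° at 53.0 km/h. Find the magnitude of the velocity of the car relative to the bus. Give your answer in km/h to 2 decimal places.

Taking east as x and north as y: car velocity = (-17.489, -110.424) km/h; bus velocity = (-33.354, 41.189) km/h.
Velocity of car relative to bus = (-17.489, -110.424) − (-33.354, 41.189) = (15.865, -151.612) km/h.
Magnitude = |(15.865, -151.612)| = 152.440 km/h.

152.44 km/h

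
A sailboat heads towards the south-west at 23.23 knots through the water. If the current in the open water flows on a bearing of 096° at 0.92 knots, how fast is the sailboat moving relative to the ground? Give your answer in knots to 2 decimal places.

22.66 knots

Taking east as x and north as y: velocity relative to the water = (-16.426, -16.426) knots; the water relative to ground = (0.915, -0.096) knots.
Velocity relative to ground = (-16.426, -16.426) + (0.915, -0.096) = (-15.511, -16.522) knots.
Speed = |(-15.511, -16.522)| = 22.662 knots.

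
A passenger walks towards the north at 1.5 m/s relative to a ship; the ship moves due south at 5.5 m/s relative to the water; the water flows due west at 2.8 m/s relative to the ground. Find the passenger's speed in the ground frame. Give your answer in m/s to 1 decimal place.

4.9 m/s

In east/north components (m/s): passenger relative to ship = (0.000, 1.500); ship relative to water = (0.000, -5.500); water relative to ground = (-2.800, 0.000).
Sum = (-2.800, -4.000) m/s.
Speed = |(-2.800, -4.000)| = 4.883 m/s.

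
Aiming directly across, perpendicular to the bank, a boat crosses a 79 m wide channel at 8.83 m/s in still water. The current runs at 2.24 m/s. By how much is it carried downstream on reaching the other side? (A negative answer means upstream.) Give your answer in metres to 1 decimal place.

Perpendicular speed = 8.830 m/s; crossing time = 79 / 8.830 = 8.947 s.
Net downstream speed = 2.240 m/s.
Drift = 2.240 × 8.947 = 20.041 m (downstream).

20.0 m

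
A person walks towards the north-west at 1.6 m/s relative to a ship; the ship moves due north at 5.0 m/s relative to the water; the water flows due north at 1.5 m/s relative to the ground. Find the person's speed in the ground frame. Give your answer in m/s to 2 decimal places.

In east/north components (m/s): person relative to ship = (-1.131, 1.131); ship relative to water = (0.000, 5.000); water relative to ground = (0.000, 1.500).
Sum = (-1.131, 7.631) m/s.
Speed = |(-1.131, 7.631)| = 7.715 m/s.

7.71 m/s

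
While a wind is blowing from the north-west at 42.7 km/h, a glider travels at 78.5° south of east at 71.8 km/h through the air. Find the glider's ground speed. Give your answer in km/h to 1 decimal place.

Taking east as x and north as y: velocity relative to the air = (14.315, -70.359) km/h; the air relative to ground = (30.193, -30.193) km/h.
Velocity relative to ground = (14.315, -70.359) + (30.193, -30.193) = (44.508, -100.552) km/h.
Speed = |(44.508, -100.552)| = 109.962 km/h.

110.0 km/h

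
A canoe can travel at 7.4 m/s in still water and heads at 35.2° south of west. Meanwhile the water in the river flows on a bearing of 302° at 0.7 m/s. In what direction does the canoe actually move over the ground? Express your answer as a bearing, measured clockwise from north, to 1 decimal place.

239.6°

Taking east as x and north as y: velocity relative to the water = (-6.047, -4.266) m/s; the water relative to ground = (-0.594, 0.371) m/s.
Velocity relative to ground = (-6.047, -4.266) + (-0.594, 0.371) = (-6.641, -3.895) m/s.
Bearing = atan2(-6.64, -3.89) = 239.61° clockwise from north.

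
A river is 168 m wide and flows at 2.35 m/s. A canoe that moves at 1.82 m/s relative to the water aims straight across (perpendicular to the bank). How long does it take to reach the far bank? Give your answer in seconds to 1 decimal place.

The component of the canoe's velocity perpendicular to the bank is 1.82 m/s.
The current is parallel to the bank, so it does not affect the crossing time.
Time = 168 / 1.820 = 92.308 s.

92.3 s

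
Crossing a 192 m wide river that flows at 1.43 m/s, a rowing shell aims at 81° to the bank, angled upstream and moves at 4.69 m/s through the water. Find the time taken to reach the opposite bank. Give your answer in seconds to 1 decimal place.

The component of the rowing shell's velocity perpendicular to the bank is 4.69 × sin 81° = 4.632 m/s.
The current is parallel to the bank, so it does not affect the crossing time.
Time = 192 / 4.632 = 41.448 s.

41.4 s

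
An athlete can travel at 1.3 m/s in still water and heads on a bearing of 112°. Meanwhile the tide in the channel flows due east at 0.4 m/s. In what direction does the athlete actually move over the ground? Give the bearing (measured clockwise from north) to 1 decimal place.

Taking east as x and north as y: velocity relative to the water = (1.205, -0.487) m/s; the water relative to ground = (0.400, 0.000) m/s.
Velocity relative to ground = (1.205, -0.487) + (0.400, 0.000) = (1.605, -0.487) m/s.
Bearing = atan2(1.61, -0.49) = 106.88° clockwise from north.

106.9°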